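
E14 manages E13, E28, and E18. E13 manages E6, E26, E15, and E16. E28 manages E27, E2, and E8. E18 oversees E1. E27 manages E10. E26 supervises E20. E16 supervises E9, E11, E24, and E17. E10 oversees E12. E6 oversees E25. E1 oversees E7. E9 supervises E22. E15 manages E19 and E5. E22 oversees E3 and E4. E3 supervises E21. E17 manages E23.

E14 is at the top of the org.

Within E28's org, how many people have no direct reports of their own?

3

The people in E28's organization with no one reporting to them are E8, E2, E12. That is 3.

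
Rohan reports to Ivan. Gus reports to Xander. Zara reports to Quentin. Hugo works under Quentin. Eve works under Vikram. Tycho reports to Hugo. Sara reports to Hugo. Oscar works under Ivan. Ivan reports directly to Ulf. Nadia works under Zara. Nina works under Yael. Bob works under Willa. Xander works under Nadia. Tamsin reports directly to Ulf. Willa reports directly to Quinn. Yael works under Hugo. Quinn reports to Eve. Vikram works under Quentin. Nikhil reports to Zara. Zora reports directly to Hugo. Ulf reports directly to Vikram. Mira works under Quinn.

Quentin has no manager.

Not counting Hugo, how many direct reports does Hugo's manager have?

Hugo reports to Quentin. Quentin's other direct reports are Vikram, Zara — 2 peers.

2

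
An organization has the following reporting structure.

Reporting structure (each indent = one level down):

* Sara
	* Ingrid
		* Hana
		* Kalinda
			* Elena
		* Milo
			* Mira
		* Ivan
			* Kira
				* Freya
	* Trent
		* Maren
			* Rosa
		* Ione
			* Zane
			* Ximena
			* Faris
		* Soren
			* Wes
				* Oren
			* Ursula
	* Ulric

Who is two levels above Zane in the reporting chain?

Zane reports to Ione, and Ione reports to Trent. So Zane's skip-level manager is Trent.

Trent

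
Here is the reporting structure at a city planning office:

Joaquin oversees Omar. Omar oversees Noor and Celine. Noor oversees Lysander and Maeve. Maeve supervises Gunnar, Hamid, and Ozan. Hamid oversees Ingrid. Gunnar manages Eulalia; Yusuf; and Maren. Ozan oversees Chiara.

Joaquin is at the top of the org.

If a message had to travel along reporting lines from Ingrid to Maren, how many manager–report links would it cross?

4

Ingrid is 2 levels below Maeve, and Maren is 2 levels below Maeve (their lowest common manager). The shortest path runs up from Ingrid to Maeve and back down to Maren: 2 + 2 = 4 links.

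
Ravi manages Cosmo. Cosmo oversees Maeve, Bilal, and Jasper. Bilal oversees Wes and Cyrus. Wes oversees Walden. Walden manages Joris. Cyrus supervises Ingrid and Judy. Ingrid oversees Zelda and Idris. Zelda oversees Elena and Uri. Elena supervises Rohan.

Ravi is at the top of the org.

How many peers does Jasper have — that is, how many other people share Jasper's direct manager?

2

Jasper reports to Cosmo. Cosmo's other direct reports are Maeve, Bilal — 2 peers.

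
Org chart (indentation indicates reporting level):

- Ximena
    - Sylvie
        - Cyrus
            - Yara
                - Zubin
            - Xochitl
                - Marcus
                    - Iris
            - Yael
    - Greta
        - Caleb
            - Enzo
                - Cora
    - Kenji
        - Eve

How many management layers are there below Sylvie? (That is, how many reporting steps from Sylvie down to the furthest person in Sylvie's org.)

The longest chain under Sylvie runs Sylvie → Cyrus → Xochitl → Marcus → Iris, which is 4 levels below Sylvie.

4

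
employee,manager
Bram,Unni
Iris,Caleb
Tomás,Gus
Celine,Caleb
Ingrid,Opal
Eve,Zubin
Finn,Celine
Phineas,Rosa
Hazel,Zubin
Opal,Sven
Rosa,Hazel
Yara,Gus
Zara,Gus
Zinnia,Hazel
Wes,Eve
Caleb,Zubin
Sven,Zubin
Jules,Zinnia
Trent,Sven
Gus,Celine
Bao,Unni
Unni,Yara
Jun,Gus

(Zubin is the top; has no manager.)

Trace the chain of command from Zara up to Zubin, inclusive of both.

Zara -> Gus -> Celine -> Caleb -> Zubin

Zara reports to Gus. Gus reports to Celine. Celine reports to Caleb. Caleb reports to Zubin. Zubin is at the top.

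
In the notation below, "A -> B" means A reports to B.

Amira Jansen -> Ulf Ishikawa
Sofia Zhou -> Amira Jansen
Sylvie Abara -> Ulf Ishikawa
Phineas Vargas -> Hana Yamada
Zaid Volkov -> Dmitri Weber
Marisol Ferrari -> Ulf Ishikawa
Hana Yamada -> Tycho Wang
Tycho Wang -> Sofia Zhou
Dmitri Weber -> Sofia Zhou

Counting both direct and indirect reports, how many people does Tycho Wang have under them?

Tycho Wang directly manages Hana Yamada. Under Hana Yamada: Phineas Vargas (1). That's 2 in total.

2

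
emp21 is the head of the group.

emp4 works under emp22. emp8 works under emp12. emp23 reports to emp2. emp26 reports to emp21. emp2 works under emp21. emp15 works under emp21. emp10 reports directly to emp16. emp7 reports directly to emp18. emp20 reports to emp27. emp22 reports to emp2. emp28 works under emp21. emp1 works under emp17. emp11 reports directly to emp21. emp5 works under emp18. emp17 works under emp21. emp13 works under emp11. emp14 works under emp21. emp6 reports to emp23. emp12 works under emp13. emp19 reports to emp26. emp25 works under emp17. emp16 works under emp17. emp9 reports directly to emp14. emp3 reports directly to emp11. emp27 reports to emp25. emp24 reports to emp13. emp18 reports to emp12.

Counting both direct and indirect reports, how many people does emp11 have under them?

emp11 directly manages emp3, emp13. emp3 has no reports. Under emp13: emp12, emp18, emp5, emp7, emp8, emp24 (6). So emp11's organization is 2 direct reports plus everyone under them: 1 + 7 = 8.

8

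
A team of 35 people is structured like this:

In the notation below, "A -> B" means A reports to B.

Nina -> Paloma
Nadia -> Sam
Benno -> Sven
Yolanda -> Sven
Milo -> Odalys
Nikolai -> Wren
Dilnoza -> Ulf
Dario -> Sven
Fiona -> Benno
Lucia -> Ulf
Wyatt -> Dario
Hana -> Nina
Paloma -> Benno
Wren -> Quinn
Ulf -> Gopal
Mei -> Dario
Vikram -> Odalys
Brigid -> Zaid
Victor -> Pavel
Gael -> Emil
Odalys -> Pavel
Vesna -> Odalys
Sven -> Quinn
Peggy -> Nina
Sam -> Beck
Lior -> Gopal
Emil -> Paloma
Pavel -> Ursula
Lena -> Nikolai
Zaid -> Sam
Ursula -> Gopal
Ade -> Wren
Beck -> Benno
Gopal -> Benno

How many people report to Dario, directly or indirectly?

2

Dario directly manages Wyatt, Mei. Wyatt has no reports. Mei has no reports. So Dario's organization is 2 direct reports plus everyone under them: 1 + 1 = 2.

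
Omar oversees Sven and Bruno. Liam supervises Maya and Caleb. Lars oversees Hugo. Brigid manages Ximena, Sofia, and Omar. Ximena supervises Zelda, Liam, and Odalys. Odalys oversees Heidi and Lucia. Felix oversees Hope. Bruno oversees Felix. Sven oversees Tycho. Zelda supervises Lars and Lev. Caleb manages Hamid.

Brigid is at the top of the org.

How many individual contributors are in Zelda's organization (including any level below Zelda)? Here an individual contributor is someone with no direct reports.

2

The people in Zelda's organization with no one reporting to them are Lev, Hugo. That is 2.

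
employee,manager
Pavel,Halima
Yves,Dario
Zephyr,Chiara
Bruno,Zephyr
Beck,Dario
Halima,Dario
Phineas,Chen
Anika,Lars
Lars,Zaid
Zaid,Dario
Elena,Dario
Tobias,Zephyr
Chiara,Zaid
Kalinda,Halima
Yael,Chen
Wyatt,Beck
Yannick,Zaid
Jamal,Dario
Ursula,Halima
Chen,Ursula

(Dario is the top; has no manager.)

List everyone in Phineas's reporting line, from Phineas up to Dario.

Phineas reports to Chen. Chen reports to Ursula. Ursula reports to Halima. Halima reports to Dario. Dario is at the top.

Phineas -> Chen -> Ursula -> Halima -> Dario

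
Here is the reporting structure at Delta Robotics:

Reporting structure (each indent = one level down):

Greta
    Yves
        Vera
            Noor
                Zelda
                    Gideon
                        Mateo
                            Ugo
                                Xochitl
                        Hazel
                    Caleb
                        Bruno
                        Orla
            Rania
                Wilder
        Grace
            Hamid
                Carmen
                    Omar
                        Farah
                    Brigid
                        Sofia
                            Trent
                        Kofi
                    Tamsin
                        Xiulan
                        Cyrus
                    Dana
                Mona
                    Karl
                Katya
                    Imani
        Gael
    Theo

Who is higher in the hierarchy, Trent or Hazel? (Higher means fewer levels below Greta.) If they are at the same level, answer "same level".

Trent is 7 levels below Greta; Hazel is 6. Hazel is higher.

Hazel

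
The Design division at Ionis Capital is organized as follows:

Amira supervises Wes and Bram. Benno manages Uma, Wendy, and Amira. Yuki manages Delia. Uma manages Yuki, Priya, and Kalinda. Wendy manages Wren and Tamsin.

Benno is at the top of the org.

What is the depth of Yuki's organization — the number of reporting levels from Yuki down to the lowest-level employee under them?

1

The longest chain under Yuki runs Yuki → Delia, which is 1 level below Yuki.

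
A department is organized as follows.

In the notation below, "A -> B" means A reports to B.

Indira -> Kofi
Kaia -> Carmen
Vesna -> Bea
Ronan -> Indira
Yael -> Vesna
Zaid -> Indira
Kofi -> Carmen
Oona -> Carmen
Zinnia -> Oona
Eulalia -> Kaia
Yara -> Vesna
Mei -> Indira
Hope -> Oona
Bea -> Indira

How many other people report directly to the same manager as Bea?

Bea reports to Indira. Indira's other direct reports are Ronan, Zaid, Mei — 3 peers.

3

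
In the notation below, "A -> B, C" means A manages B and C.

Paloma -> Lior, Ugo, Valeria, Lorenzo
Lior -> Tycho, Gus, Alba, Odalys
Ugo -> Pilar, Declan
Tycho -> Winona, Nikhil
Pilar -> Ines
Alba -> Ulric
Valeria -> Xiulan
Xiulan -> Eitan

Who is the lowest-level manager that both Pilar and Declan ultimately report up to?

Pilar's chain of managers is Ugo, Paloma. Declan's chain of managers is Ugo, Paloma. The first manager that appears in both chains is Ugo.

Ugo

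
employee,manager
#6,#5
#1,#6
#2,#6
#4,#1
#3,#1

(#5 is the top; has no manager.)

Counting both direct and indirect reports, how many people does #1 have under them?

2

#1 directly manages #4, #3. #4 has no reports. #3 has no reports. So #1's organization is 2 direct reports plus everyone under them: 1 + 1 = 2.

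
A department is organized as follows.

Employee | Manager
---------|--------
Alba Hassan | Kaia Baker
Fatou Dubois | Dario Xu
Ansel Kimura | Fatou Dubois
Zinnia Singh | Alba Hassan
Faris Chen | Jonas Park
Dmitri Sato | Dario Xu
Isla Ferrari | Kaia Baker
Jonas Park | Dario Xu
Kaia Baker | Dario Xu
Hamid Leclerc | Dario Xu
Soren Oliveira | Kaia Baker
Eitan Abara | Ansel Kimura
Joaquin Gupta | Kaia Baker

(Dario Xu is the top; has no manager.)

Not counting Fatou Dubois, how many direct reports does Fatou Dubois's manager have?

4

Fatou Dubois reports to Dario Xu. Dario Xu's other direct reports are Kaia Baker, Hamid Leclerc, Dmitri Sato, Jonas Park — 4 peers.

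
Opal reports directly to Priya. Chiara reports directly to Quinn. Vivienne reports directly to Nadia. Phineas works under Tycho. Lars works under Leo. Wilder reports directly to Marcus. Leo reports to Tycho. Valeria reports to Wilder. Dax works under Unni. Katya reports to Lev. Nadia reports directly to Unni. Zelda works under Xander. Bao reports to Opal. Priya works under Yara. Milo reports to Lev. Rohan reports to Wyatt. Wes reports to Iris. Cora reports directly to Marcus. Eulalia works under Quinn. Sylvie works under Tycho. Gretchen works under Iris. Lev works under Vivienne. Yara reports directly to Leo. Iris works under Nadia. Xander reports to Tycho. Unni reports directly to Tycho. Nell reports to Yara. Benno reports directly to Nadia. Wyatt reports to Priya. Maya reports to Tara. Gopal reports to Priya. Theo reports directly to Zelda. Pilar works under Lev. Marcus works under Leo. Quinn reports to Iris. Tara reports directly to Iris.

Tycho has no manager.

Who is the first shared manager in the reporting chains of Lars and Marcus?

Leo

Lars's chain of managers is Leo, Tycho. Marcus's chain of managers is Leo, Tycho. The first manager that appears in both chains is Leo.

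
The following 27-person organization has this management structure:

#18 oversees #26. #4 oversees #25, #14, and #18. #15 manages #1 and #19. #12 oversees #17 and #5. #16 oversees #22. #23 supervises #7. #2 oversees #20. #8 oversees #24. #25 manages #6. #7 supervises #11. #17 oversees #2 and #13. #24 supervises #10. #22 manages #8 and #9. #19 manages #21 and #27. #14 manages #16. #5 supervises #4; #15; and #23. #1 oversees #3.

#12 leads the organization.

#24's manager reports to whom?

#24 reports to #8, and #8 reports to #22. So #24's skip-level manager is #22.

#22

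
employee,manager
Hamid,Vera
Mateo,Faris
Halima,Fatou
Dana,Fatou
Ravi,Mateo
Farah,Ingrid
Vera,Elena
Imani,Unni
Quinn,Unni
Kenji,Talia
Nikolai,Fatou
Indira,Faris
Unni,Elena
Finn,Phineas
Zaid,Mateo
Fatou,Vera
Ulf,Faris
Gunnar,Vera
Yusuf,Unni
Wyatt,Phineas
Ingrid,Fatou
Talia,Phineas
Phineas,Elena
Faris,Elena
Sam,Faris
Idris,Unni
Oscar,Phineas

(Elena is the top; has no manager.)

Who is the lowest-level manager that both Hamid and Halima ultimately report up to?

Hamid's chain of managers is Vera, Elena. Halima's chain of managers is Fatou, Vera, Elena. The first manager that appears in both chains is Vera.

Vera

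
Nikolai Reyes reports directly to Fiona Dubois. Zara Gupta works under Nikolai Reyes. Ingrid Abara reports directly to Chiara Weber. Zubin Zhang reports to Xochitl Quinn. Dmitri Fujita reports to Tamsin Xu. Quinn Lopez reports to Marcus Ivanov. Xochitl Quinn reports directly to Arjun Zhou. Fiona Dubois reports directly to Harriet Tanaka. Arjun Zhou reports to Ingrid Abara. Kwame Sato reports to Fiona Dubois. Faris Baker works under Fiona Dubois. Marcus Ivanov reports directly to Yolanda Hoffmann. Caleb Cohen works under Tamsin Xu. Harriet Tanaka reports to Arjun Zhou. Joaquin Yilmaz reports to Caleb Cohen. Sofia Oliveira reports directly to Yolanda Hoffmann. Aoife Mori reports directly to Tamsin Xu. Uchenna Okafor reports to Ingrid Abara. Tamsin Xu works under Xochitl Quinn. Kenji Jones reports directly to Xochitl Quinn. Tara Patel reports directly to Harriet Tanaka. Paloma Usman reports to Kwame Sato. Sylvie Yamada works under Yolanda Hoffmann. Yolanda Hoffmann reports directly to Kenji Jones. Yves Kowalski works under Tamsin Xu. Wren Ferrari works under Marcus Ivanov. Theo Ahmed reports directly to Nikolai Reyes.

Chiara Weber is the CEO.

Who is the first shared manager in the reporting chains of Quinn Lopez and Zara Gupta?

Arjun Zhou

Quinn Lopez's chain of managers is Marcus Ivanov, Yolanda Hoffmann, Kenji Jones, Xochitl Quinn, Arjun Zhou, Ingrid Abara, Chiara Weber. Zara Gupta's chain of managers is Nikolai Reyes, Fiona Dubois, Harriet Tanaka, Arjun Zhou, Ingrid Abara, Chiara Weber. The first manager that appears in both chains is Arjun Zhou.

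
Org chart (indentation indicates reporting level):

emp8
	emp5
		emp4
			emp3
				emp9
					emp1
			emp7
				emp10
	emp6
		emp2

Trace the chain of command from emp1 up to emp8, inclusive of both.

emp1 reports to emp9. emp9 reports to emp3. emp3 reports to emp4. emp4 reports to emp5. emp5 reports to emp8. emp8 is at the top.

emp1 -> emp9 -> emp3 -> emp4 -> emp5 -> emp8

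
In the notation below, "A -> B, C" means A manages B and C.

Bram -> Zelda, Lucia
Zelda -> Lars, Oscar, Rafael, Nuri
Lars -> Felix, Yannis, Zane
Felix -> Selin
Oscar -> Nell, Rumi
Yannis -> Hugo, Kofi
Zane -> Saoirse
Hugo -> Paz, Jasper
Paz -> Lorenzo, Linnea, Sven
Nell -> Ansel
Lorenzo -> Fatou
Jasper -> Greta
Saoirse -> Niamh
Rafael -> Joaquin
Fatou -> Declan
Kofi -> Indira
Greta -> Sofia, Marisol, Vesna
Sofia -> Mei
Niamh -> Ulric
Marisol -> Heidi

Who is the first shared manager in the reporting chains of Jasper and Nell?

Jasper's chain of managers is Hugo, Yannis, Lars, Zelda, Bram. Nell's chain of managers is Oscar, Zelda, Bram. The first manager that appears in both chains is Zelda.

Zelda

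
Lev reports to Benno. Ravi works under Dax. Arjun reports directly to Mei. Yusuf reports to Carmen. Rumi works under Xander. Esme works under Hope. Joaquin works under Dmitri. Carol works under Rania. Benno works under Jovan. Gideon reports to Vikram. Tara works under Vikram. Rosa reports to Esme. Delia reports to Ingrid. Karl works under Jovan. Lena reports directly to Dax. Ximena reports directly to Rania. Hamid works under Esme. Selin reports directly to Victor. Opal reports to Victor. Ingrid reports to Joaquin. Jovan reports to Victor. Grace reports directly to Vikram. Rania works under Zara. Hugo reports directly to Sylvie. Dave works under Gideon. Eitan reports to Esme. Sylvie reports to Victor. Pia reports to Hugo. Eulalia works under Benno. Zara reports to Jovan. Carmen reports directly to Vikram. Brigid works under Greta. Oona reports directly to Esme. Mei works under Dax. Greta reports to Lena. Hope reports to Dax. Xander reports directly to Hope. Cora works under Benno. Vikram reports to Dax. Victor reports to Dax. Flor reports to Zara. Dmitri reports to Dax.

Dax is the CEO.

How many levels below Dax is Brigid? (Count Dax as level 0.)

3

Chain from Brigid up to Dax: Brigid → Greta → Lena → Dax. That is 3 steps up, so Brigid is 3 levels below Dax.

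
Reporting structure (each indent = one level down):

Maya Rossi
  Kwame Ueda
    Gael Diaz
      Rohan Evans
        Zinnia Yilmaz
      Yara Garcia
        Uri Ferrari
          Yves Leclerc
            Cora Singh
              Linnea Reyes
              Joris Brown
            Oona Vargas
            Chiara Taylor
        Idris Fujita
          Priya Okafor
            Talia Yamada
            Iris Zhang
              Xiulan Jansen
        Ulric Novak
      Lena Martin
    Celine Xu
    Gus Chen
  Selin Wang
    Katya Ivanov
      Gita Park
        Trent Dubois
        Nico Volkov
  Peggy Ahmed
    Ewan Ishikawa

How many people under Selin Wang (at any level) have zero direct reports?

2

The people in Selin Wang's organization with no one reporting to them are Nico Volkov, Trent Dubois. That is 2.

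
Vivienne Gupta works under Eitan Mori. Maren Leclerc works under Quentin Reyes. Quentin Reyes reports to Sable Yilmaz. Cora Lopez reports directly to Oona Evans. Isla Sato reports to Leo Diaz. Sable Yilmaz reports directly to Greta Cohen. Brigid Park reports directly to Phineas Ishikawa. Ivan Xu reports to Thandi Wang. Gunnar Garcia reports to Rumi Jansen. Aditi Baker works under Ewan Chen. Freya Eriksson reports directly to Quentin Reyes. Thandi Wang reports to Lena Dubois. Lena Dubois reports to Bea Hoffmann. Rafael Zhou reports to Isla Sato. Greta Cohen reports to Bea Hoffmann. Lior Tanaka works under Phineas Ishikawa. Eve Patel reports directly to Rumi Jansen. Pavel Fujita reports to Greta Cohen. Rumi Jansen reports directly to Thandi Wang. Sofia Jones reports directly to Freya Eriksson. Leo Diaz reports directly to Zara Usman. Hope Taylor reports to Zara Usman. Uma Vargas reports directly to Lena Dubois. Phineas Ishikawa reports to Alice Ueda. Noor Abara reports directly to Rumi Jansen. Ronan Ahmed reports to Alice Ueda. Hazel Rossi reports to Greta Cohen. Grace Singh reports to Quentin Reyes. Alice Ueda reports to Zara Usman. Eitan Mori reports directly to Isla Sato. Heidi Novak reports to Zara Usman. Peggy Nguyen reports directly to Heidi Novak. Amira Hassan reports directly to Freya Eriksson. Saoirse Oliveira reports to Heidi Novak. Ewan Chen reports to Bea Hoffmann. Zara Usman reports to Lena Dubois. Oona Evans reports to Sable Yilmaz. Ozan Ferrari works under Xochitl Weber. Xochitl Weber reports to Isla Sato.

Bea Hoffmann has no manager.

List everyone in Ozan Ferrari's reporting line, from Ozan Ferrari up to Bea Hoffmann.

Ozan Ferrari reports to Xochitl Weber. Xochitl Weber reports to Isla Sato. Isla Sato reports to Leo Diaz. Leo Diaz reports to Zara Usman. Zara Usman reports to Lena Dubois. Lena Dubois reports to Bea Hoffmann. Bea Hoffmann is at the top.

Ozan Ferrari -> Xochitl Weber -> Isla Sato -> Leo Diaz -> Zara Usman -> Lena Dubois -> Bea Hoffmann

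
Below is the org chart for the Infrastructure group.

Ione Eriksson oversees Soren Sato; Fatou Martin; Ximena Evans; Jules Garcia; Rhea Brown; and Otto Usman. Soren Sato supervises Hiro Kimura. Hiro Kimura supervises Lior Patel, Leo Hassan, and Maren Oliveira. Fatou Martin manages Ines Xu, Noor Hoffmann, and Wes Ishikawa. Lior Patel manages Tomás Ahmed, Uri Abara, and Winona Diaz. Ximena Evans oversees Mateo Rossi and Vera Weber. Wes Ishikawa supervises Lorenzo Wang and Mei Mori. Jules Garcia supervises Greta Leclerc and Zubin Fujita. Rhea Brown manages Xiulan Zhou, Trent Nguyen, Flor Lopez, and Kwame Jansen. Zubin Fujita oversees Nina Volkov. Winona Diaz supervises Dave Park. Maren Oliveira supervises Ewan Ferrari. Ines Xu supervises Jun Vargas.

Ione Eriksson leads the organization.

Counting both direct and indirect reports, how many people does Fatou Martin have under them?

Fatou Martin directly manages Wes Ishikawa, Ines Xu, Noor Hoffmann. Under Wes Ishikawa: Mei Mori, Lorenzo Wang (2). Under Ines Xu: Jun Vargas (1). Noor Hoffmann has no reports. So Fatou Martin's organization is 3 direct reports plus everyone under them: 3 + 2 + 1 = 6.

6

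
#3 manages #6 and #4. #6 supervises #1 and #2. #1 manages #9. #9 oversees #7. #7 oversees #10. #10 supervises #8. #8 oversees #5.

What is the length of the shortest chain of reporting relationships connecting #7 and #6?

#7 is in #6's organization: the chain from #7 up to #6 is #7 → #9 → #1 → #6, which is 3 links.

3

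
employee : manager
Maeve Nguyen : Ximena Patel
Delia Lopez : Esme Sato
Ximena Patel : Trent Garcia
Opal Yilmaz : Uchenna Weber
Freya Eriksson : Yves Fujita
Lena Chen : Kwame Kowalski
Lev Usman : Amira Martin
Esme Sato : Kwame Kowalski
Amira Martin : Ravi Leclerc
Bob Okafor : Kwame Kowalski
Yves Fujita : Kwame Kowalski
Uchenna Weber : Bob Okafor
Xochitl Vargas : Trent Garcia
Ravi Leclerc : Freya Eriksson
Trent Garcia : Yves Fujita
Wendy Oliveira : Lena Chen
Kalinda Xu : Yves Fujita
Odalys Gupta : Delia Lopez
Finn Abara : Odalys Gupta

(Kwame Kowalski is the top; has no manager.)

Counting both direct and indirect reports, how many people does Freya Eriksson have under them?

Freya Eriksson directly manages Ravi Leclerc. Under Ravi Leclerc: Amira Martin, Lev Usman (2). That's 3 in total.

3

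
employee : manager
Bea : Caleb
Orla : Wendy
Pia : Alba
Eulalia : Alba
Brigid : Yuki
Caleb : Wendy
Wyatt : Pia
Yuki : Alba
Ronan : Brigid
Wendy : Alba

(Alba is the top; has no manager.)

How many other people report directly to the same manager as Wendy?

Wendy reports to Alba. Alba's other direct reports are Eulalia, Pia, Yuki — 3 peers.

3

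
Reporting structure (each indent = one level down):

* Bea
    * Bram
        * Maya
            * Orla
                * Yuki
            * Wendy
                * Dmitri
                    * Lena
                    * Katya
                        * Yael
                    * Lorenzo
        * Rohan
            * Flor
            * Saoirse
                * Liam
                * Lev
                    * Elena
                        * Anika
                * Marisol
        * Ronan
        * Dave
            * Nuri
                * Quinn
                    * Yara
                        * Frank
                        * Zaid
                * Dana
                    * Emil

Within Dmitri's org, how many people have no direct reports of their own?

The people in Dmitri's organization with no one reporting to them are Lorenzo, Yael, Lena. That is 3.

3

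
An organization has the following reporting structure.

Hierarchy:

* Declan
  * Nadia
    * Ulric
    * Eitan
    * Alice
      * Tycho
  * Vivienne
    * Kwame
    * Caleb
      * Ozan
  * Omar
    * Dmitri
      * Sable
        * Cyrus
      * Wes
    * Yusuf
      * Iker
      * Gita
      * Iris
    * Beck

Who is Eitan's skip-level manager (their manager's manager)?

Eitan reports to Nadia, and Nadia reports to Declan. So Eitan's skip-level manager is Declan.

Declan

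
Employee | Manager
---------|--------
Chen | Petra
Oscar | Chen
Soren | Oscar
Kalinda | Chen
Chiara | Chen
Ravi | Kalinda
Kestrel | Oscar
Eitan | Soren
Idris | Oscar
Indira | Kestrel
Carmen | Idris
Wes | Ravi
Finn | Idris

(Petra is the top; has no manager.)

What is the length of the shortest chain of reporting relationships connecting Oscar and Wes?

Oscar is 1 level below Chen, and Wes is 3 levels below Chen (their lowest common manager). The shortest path runs up from Oscar to Chen and back down to Wes: 1 + 3 = 4 links.

4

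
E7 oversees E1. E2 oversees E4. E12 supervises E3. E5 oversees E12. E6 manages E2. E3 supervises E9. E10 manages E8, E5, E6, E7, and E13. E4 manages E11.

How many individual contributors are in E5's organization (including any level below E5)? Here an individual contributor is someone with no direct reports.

1

The only person in E5's organization with no one reporting to them is E9. That is 1.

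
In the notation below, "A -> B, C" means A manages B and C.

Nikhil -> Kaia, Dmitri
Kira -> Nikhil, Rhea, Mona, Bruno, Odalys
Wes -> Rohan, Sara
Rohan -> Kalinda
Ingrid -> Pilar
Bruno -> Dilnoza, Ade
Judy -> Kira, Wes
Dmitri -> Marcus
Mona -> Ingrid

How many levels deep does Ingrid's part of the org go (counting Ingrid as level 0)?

1

The longest chain under Ingrid runs Ingrid → Pilar, which is 1 level below Ingrid.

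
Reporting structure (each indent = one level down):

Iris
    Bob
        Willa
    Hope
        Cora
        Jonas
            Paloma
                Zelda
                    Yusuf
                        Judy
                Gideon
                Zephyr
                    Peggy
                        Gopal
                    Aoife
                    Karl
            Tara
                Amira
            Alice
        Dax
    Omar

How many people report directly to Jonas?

Jonas directly manages Paloma, Tara, Alice. That is 3 direct reports.

3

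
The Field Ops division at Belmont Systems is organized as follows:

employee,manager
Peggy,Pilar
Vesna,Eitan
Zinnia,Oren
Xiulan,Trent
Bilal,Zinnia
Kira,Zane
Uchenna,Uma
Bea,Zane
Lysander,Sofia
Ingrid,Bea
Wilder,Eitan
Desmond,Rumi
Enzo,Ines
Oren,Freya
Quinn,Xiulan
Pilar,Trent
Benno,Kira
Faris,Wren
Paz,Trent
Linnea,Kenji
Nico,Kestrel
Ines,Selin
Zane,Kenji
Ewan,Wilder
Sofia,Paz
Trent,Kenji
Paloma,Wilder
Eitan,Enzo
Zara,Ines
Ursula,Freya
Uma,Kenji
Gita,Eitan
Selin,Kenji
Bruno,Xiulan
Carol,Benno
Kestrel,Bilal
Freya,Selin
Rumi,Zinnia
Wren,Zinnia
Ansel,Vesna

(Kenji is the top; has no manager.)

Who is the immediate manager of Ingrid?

Ingrid reports directly to Bea.

Bea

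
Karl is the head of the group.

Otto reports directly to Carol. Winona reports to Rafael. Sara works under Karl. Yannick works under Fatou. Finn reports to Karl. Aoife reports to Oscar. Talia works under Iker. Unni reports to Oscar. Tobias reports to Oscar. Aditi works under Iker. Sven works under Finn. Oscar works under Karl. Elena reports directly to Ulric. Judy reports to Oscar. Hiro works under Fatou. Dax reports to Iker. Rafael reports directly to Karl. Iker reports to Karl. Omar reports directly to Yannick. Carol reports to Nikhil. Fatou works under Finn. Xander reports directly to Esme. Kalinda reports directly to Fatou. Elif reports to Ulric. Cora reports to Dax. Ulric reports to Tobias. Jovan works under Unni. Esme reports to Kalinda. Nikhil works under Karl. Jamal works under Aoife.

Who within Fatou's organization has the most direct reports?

Fatou

Direct-report counts within Fatou's organization: Fatou has 3; Kalinda has 1; Esme has 1; Yannick has 1. The largest is 3, held by Fatou.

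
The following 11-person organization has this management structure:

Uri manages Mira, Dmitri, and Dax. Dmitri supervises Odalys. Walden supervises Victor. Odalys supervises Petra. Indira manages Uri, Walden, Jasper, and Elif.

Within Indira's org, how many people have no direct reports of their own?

6

The people in Indira's organization with no one reporting to them are Elif, Jasper, Victor, Dax, Petra, Mira. That is 6.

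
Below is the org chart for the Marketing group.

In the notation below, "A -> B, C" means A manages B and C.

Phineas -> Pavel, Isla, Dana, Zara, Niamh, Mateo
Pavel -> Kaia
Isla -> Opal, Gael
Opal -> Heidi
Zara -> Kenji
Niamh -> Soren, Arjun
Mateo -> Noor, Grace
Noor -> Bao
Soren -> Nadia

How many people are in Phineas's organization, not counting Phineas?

Phineas directly manages Pavel, Isla, Dana, Zara, Niamh, Mateo. Under Pavel: Kaia (1). Under Isla: Gael, Opal, Heidi (3). Dana has no reports. Under Zara: Kenji (1). Under Niamh: Arjun, Soren, Nadia (3). Under Mateo: Grace, Noor, Bao (3). So Phineas's organization is 6 direct reports plus everyone under them: 2 + 4 + 1 + 2 + 4 + 4 = 17.

17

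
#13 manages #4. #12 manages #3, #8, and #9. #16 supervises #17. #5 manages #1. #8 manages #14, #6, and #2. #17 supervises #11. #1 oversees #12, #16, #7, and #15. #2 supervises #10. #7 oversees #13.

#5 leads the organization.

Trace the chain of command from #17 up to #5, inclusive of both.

#17 -> #16 -> #1 -> #5

#17 reports to #16. #16 reports to #1. #1 reports to #5. #5 is at the top.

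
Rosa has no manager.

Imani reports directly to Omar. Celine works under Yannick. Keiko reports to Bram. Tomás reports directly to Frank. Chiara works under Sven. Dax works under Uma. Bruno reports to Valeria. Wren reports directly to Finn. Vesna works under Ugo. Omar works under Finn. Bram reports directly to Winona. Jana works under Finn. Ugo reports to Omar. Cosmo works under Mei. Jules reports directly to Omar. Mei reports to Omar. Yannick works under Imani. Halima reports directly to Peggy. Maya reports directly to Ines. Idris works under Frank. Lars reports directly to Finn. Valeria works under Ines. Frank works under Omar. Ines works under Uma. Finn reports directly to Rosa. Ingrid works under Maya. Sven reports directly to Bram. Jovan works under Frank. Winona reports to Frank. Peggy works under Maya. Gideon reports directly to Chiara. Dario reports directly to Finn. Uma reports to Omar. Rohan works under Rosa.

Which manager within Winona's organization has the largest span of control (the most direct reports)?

Direct-report counts within Winona's organization: Winona has 1; Bram has 2; Sven has 1; Chiara has 1. The largest is 2, held by Bram.

Bram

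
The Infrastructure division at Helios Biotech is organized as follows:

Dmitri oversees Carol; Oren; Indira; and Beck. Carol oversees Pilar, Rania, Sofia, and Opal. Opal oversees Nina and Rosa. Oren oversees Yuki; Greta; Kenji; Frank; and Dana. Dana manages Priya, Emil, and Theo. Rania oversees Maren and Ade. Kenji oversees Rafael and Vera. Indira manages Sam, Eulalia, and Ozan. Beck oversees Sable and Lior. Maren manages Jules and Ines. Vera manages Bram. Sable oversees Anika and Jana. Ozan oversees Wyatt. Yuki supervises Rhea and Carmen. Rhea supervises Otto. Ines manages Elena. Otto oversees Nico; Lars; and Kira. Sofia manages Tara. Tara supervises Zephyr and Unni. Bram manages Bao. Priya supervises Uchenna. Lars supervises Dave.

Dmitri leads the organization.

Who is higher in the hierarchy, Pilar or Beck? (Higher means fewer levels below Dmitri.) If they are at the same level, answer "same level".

Pilar is 2 levels below Dmitri; Beck is 1. Beck is higher.

Beck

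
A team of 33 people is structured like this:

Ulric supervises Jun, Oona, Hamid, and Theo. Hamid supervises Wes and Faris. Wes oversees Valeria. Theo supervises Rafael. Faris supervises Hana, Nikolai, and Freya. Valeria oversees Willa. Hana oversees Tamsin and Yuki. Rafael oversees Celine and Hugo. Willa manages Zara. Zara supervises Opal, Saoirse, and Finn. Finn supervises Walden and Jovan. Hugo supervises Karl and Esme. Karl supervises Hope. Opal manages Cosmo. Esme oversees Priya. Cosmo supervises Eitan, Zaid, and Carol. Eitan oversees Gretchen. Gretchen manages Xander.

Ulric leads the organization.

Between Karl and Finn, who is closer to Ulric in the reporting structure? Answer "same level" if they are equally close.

Karl is 4 levels below Ulric; Finn is 6. Karl is higher.

Karl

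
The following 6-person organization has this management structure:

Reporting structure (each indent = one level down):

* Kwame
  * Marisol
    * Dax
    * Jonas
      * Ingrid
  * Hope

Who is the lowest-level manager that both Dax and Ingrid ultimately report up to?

Dax's chain of managers is Marisol, Kwame. Ingrid's chain of managers is Jonas, Marisol, Kwame. The first manager that appears in both chains is Marisol.

Marisol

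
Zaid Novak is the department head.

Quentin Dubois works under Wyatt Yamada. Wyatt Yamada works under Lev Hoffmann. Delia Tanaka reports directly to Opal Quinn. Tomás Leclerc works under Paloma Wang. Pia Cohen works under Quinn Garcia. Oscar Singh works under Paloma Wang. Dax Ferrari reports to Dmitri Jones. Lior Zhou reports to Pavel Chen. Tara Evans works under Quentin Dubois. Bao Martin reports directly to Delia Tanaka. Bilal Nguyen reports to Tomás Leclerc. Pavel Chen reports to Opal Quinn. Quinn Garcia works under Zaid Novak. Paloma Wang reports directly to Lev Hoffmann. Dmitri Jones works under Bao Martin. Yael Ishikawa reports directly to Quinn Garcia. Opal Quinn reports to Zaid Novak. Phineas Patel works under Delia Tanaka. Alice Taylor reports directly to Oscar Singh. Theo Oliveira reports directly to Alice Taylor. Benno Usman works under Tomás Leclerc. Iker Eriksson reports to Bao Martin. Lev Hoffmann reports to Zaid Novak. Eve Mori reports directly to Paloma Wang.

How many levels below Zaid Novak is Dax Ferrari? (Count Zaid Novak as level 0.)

Chain from Dax Ferrari up to Zaid Novak: Dax Ferrari → Dmitri Jones → Bao Martin → Delia Tanaka → Opal Quinn → Zaid Novak. That is 5 steps up, so Dax Ferrari is 5 levels below Zaid Novak.

5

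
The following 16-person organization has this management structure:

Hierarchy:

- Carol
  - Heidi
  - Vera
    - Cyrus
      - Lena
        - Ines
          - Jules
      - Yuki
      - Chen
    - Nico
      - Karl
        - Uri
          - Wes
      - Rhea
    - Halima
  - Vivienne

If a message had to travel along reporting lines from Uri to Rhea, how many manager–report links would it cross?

Uri is 2 levels below Nico, and Rhea is 1 level below Nico (their lowest common manager). The shortest path runs up from Uri to Nico and back down to Rhea: 2 + 1 = 3 links.

3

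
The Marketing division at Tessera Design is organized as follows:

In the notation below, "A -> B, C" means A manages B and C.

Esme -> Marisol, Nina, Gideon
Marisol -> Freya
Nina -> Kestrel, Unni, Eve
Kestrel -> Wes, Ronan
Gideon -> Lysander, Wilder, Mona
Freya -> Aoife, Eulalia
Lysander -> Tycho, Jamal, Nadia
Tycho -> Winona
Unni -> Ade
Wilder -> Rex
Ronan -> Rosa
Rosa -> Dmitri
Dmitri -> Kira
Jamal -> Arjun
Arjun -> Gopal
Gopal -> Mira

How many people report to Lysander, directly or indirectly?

Lysander directly manages Tycho, Jamal, Nadia. Under Tycho: Winona (1). Under Jamal: Arjun, Gopal, Mira (3). Nadia has no reports. So Lysander's organization is 3 direct reports plus everyone under them: 2 + 4 + 1 = 7.

7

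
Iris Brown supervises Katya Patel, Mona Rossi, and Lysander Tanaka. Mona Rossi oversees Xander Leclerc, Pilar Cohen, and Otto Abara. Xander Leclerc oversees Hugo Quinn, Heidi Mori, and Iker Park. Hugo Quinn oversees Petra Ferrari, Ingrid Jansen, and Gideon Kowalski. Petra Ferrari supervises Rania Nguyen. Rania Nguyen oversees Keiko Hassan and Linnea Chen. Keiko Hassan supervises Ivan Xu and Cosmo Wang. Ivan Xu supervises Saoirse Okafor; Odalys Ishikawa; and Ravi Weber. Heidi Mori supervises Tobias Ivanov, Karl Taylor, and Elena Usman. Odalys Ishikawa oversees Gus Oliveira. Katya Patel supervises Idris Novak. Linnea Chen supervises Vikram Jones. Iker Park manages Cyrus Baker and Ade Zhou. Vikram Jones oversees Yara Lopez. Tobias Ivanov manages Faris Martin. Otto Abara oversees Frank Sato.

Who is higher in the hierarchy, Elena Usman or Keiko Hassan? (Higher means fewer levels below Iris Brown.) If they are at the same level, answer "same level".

Elena Usman

Elena Usman is 4 levels below Iris Brown; Keiko Hassan is 6. Elena Usman is higher.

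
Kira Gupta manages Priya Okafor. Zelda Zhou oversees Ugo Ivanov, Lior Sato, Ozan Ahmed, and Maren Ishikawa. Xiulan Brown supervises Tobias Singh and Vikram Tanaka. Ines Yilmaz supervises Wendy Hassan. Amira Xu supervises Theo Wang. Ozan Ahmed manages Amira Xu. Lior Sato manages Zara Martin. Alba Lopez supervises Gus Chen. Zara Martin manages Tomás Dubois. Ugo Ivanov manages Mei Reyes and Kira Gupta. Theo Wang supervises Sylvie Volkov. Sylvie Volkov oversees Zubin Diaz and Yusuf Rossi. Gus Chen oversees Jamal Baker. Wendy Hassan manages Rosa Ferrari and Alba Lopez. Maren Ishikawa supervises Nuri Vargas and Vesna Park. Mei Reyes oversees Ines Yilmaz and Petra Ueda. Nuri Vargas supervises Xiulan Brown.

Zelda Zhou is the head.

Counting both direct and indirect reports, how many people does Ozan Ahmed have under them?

5

Ozan Ahmed directly manages Amira Xu. Under Amira Xu: Theo Wang, Sylvie Volkov, Yusuf Rossi, Zubin Diaz (4). That's 5 in total.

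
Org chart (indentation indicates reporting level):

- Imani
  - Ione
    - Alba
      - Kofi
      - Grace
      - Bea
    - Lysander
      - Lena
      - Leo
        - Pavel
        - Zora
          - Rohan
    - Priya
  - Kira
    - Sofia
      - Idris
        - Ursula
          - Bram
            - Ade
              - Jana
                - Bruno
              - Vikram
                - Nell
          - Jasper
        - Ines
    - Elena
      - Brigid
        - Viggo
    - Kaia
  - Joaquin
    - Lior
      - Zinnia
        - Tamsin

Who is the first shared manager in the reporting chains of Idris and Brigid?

Idris's chain of managers is Sofia, Kira, Imani. Brigid's chain of managers is Elena, Kira, Imani. The first manager that appears in both chains is Kira.

Kira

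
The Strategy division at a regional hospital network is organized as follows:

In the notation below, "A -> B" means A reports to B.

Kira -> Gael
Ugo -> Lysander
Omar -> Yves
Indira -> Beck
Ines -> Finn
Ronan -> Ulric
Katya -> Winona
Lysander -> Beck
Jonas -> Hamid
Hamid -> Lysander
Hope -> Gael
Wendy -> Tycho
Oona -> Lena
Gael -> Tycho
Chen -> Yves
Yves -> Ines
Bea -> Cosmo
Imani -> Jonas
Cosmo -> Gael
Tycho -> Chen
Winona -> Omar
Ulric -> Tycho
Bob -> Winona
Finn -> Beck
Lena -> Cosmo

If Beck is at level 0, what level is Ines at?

Chain from Ines up to Beck: Ines → Finn → Beck. That is 2 steps up, so Ines is 2 levels below Beck.

2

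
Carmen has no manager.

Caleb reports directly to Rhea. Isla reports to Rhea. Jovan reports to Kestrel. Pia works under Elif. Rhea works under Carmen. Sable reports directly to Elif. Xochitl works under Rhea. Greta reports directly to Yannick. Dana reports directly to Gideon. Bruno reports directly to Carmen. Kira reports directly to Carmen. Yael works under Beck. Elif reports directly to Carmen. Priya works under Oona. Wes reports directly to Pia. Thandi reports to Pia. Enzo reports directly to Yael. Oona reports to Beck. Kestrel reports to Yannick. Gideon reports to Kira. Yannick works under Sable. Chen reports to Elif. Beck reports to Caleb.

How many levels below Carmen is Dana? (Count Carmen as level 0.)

3

Chain from Dana up to Carmen: Dana → Gideon → Kira → Carmen. That is 3 steps up, so Dana is 3 levels below Carmen.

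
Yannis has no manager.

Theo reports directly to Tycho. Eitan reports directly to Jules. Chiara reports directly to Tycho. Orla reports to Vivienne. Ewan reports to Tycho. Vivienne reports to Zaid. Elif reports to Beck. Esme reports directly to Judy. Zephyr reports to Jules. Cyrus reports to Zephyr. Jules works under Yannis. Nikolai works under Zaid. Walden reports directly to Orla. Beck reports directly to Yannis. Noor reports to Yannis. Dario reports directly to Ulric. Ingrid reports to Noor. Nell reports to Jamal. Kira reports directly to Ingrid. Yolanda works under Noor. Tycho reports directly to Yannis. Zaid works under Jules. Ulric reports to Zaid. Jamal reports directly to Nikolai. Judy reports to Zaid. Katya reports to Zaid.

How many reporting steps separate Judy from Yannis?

Chain from Judy up to Yannis: Judy → Zaid → Jules → Yannis. That is 3 steps up, so Judy is 3 levels below Yannis.

3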